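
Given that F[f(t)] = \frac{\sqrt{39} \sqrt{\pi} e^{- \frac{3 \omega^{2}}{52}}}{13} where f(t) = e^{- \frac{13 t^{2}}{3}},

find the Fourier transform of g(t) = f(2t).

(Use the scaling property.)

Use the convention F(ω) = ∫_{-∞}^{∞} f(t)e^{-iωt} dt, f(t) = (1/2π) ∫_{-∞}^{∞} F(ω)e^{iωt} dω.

F[g](ω) = \frac{\sqrt{39} \sqrt{\pi} e^{- \frac{3 \omega^{2}}{208}}}{26}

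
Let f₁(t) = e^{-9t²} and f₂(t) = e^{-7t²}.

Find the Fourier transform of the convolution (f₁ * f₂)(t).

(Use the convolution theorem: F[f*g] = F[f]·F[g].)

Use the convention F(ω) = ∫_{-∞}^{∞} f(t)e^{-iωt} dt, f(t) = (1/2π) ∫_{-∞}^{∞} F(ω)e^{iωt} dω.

F[f₁*f₂](ω) = \frac{\sqrt{7} \pi e^{- \frac{4 \omega^{2}}{63}}}{21}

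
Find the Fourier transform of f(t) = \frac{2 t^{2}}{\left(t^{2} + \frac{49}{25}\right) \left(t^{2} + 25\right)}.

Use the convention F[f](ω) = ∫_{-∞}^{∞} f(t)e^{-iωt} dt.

F(ω) = \frac{125 \pi e^{- 5 \left|{\omega}\right|}}{288} - \frac{35 \pi e^{- \frac{7 \left|{\omega}\right|}{5}}}{288}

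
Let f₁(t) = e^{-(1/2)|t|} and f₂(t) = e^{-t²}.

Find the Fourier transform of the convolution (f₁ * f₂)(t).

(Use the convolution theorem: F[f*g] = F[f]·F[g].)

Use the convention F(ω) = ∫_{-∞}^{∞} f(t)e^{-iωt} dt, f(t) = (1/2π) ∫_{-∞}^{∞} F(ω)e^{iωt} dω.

F[f₁*f₂](ω) = \frac{4 \sqrt{\pi} e^{- \frac{\omega^{2}}{4}}}{4 \omega^{2} + 1}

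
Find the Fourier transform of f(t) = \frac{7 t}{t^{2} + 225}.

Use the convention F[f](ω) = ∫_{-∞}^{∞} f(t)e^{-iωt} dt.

F(ω) = - 7 i \pi e^{- 15 \left|{\omega}\right|} \operatorname{sign}{\left(\omega \right)}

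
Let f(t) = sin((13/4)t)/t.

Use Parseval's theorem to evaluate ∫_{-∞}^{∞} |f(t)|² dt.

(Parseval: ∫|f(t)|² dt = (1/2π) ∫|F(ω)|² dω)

∫|f(t)|² dt = \frac{13 \pi}{4}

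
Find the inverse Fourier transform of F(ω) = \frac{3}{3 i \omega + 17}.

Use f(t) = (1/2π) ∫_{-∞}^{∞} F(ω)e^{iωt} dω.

f(t) = e^{- \frac{17 t}{3}} u\left(t\right)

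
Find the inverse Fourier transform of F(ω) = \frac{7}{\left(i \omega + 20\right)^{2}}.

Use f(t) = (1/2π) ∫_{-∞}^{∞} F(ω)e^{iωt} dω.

f(t) = 7 t e^{- 20 t} u\left(t\right)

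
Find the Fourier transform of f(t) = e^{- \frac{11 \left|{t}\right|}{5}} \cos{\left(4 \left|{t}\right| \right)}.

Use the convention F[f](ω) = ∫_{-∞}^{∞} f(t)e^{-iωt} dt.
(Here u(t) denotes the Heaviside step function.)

F(ω) = \frac{110 \left(25 \omega^{2} + 521\right)}{625 \omega^{4} - 13950 \omega^{2} + 271441}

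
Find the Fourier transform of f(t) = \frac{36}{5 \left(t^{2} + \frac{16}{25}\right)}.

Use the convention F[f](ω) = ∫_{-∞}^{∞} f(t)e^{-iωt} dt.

F(ω) = 9 \pi e^{- \frac{4 \left|{\omega}\right|}{5}}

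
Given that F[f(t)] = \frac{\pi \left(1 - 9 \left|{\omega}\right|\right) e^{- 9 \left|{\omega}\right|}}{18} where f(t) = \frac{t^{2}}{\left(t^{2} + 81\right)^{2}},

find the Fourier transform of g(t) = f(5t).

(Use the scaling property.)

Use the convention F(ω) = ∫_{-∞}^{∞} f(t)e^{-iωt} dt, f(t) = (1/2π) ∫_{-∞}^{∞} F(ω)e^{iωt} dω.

F[g](ω) = \frac{\pi \left(5 - 9 \left|{\omega}\right|\right) e^{- \frac{9 \left|{\omega}\right|}{5}}}{450}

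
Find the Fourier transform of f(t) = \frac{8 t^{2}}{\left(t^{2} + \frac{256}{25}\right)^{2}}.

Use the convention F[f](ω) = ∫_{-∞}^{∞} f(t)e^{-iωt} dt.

F(ω) = \frac{\pi \left(5 - 16 \left|{\omega}\right|\right) e^{- \frac{16 \left|{\omega}\right|}{5}}}{4}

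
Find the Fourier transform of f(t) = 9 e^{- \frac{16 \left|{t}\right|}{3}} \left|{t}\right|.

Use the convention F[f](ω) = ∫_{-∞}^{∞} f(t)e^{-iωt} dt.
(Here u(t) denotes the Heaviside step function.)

F(ω) = \frac{162 \left(256 - 9 \omega^{2}\right)}{\left(9 \omega^{2} + 256\right)^{2}}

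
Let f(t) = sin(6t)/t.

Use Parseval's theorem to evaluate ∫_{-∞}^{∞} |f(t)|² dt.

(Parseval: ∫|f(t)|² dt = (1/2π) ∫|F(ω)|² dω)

∫|f(t)|² dt = 6 \pi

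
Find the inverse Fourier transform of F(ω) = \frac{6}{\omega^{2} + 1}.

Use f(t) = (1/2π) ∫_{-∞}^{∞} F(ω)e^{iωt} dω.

f(t) = 3 e^{- \left|{t}\right|}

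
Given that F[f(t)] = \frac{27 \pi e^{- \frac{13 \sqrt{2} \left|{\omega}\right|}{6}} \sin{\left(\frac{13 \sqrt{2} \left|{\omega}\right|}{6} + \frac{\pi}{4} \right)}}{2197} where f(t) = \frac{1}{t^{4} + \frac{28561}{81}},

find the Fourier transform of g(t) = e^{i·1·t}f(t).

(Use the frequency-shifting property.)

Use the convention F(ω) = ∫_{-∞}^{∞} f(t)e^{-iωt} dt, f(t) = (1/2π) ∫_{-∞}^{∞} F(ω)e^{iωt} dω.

F[g](ω) = \frac{27 \pi e^{- \frac{13 \sqrt{2} \left|{\omega - 1}\right|}{6}} \sin{\left(\frac{13 \sqrt{2} \left|{\omega - 1}\right|}{6} + \frac{\pi}{4} \right)}}{2197}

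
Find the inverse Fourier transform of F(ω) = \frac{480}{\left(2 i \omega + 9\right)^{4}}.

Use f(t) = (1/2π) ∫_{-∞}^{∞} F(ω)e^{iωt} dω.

f(t) = 5 t^{3} e^{- \frac{9 t}{2}} u\left(t\right)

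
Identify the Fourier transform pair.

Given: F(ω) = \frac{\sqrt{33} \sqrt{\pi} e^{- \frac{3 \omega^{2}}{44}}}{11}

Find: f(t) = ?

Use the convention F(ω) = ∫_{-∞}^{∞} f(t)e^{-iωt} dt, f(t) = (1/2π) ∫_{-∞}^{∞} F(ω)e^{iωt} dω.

f(t) = e^{- \frac{11 t^{2}}{3}}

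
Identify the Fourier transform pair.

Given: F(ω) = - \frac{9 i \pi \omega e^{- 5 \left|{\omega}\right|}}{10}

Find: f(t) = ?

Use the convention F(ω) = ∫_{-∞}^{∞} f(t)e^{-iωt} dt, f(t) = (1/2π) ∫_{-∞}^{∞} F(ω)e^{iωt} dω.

f(t) = \frac{9 t}{\left(t^{2} + 25\right)^{2}}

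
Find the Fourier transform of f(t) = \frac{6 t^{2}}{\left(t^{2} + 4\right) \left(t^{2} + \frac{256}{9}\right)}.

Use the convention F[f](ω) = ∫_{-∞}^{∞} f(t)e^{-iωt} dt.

F(ω) = - \frac{27 \pi e^{- 2 \left|{\omega}\right|}}{55} + \frac{72 \pi e^{- \frac{16 \left|{\omega}\right|}{3}}}{55}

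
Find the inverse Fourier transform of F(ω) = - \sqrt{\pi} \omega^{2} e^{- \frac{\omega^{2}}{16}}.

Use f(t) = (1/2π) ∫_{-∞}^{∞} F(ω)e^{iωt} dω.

f(t) = 8 \left(16 t^{2} - 2\right) e^{- 4 t^{2}}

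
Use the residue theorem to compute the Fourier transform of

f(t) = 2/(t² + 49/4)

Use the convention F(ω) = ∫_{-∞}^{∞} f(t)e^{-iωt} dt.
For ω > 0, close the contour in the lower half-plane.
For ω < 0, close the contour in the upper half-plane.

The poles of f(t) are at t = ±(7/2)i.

Let g(z) = f(z)e^{-iωz}; for large |z| the factor e^{-iωz} decays in the lower half-plane when ω > 0 and in the upper half-plane when ω < 0.

Case ω > 0 (lower half-plane, clockwise contour ⇒ F(ω) = -2πi·ΣRes):
  Res_{z = - \frac{7 i}{2}} g(z) = \frac{2 i e^{- \frac{7 \omega}{2}}}{7}
  F(ω) = -2πi·ΣRes = \frac{4 \pi e^{- \frac{7 \omega}{2}}}{7}

Case ω < 0 (upper half-plane, counterclockwise contour ⇒ F(ω) = +2πi·ΣRes):
  Res_{z = \frac{7 i}{2}} g(z) = - \frac{2 i e^{\frac{7 \omega}{2}}}{7}
  F(ω) = 2πi·ΣRes = \frac{4 \pi e^{\frac{7 \omega}{2}}}{7}

Both cases combine into a single formula in |ω|:

F(ω) = \frac{4 \pi e^{- \frac{7 \left|{\omega}\right|}{2}}}{7}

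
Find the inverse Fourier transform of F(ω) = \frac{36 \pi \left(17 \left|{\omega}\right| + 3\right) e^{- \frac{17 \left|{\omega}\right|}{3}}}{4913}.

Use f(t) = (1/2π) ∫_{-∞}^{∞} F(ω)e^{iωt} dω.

f(t) = \frac{8}{\left(t^{2} + \frac{289}{9}\right)^{2}}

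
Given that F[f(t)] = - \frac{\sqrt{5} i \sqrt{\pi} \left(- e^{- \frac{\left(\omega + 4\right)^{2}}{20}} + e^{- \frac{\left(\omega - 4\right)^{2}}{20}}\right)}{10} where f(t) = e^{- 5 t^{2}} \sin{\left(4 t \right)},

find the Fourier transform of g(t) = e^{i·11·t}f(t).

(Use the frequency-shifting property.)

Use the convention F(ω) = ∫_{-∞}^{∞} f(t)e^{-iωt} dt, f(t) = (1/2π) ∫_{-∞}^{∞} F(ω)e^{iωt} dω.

F[g](ω) = \frac{\sqrt{5} i \sqrt{\pi} e^{- \frac{\left(\omega - 7\right)^{2}}{20}}}{10} - \frac{\sqrt{5} i \sqrt{\pi} e^{- \frac{\left(\omega - 15\right)^{2}}{20}}}{10}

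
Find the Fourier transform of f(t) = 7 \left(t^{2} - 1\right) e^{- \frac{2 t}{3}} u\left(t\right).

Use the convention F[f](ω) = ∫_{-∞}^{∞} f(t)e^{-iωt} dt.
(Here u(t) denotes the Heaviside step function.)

F(ω) = \frac{21 \left(54 i \omega - \left(3 i \omega + 2\right)^{3} + 36\right)}{\left(3 i \omega + 2\right)^{4}}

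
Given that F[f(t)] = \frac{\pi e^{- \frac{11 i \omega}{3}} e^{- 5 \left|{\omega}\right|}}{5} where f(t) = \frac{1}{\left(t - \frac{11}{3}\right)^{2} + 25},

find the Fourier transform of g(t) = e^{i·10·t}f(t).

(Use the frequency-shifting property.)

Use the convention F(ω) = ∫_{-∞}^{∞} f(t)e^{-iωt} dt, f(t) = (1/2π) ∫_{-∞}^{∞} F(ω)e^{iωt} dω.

F[g](ω) = \frac{\pi e^{- \frac{11 i \left(\omega - 10\right)}{3} - 5 \left|{\omega - 10}\right|}}{5}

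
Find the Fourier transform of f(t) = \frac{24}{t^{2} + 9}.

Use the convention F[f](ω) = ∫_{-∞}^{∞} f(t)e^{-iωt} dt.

F(ω) = 8 \pi e^{- 3 \left|{\omega}\right|}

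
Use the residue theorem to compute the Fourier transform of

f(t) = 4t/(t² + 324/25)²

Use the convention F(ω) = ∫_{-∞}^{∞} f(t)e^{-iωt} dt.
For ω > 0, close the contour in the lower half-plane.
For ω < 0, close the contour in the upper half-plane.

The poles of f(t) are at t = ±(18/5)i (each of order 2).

Let g(z) = f(z)e^{-iωz}; for large |z| the factor e^{-iωz} decays in the lower half-plane when ω > 0 and in the upper half-plane when ω < 0.

Case ω > 0 (lower half-plane, clockwise contour ⇒ F(ω) = -2πi·ΣRes):
  Res_{z = - \frac{18 i}{5}} g(z) = \frac{5 \omega e^{- \frac{18 \omega}{5}}}{18} (pole of order 2)
  F(ω) = -2πi·ΣRes = - \frac{5 i \pi \omega e^{- \frac{18 \omega}{5}}}{9}

Case ω < 0 (upper half-plane, counterclockwise contour ⇒ F(ω) = +2πi·ΣRes):
  Res_{z = \frac{18 i}{5}} g(z) = - \frac{5 \omega e^{\frac{18 \omega}{5}}}{18} (pole of order 2)
  F(ω) = 2πi·ΣRes = - \frac{5 i \pi \omega e^{\frac{18 \omega}{5}}}{9}

Both cases combine into a single formula in |ω|:

F(ω) = - \frac{5 i \pi \omega e^{- \frac{18 \left|{\omega}\right|}{5}}}{9}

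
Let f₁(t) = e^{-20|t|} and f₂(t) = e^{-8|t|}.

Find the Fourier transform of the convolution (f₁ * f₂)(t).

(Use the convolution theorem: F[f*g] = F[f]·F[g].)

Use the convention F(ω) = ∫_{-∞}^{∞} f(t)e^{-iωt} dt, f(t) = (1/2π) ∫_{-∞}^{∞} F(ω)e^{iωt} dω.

F[f₁*f₂](ω) = \frac{640}{\left(\omega^{2} + 64\right) \left(\omega^{2} + 400\right)}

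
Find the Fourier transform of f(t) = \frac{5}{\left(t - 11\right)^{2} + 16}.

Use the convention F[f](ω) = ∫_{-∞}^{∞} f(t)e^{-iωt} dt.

F(ω) = \frac{5 \pi e^{- 11 i \omega - 4 \left|{\omega}\right|}}{4}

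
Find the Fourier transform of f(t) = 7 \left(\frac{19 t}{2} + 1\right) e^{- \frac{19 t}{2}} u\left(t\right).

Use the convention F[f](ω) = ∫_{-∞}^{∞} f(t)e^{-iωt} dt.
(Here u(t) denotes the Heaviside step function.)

F(ω) = \frac{28 \left(- i \omega - 19\right)}{4 \omega^{2} - 76 i \omega - 361}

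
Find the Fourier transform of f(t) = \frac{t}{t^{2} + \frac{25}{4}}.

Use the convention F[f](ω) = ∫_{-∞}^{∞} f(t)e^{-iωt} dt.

F(ω) = - i \pi e^{- \frac{5 \left|{\omega}\right|}{2}} \operatorname{sign}{\left(\omega \right)}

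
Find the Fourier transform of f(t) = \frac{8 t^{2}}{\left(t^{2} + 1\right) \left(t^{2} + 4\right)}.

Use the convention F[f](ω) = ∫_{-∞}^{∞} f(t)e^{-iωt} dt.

F(ω) = \frac{8 \pi \left(2 - e^{\left|{\omega}\right|}\right) e^{- 2 \left|{\omega}\right|}}{3}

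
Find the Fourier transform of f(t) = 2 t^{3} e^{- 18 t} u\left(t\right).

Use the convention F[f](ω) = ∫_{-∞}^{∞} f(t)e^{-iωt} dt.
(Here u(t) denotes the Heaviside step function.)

F(ω) = \frac{12}{\left(i \omega + 18\right)^{4}}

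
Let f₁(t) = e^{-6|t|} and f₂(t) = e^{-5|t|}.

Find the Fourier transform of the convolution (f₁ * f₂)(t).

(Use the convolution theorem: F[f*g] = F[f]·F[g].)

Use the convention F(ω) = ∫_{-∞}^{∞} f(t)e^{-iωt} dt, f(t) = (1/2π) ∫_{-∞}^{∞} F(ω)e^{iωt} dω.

F[f₁*f₂](ω) = \frac{120}{\left(\omega^{2} + 25\right) \left(\omega^{2} + 36\right)}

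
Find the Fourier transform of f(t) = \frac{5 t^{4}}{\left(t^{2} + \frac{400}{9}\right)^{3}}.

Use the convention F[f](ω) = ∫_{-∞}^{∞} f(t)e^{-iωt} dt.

F(ω) = \frac{\pi \left(400 \omega^{2} - 300 \left|{\omega}\right| + 27\right) e^{- \frac{20 \left|{\omega}\right|}{3}}}{96}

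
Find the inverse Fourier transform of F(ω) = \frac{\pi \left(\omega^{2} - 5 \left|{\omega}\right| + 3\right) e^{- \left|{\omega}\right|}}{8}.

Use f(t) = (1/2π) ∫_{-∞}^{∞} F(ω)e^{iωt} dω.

f(t) = \frac{t^{4}}{\left(t^{2} + 1\right)^{3}}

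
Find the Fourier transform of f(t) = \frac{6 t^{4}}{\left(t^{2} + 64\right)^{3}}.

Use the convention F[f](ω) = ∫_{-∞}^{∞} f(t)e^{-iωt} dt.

F(ω) = \frac{3 \pi \left(64 \omega^{2} - 40 \left|{\omega}\right| + 3\right) e^{- 8 \left|{\omega}\right|}}{32}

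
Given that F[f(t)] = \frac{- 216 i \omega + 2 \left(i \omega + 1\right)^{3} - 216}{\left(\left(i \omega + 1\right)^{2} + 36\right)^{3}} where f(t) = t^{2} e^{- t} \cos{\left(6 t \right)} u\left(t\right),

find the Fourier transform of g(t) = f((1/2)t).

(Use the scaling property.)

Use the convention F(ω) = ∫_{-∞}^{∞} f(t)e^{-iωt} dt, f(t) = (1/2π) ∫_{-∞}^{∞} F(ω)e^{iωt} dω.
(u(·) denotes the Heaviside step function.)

F[g](ω) = \frac{4 \left(- 216 i \omega + \left(2 i \omega + 1\right)^{3} - 108\right)}{\left(\left(2 i \omega + 1\right)^{2} + 36\right)^{3}}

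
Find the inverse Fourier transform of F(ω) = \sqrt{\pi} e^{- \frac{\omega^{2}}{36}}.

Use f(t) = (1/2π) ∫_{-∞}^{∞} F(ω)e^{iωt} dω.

f(t) = 3 e^{- 9 t^{2}}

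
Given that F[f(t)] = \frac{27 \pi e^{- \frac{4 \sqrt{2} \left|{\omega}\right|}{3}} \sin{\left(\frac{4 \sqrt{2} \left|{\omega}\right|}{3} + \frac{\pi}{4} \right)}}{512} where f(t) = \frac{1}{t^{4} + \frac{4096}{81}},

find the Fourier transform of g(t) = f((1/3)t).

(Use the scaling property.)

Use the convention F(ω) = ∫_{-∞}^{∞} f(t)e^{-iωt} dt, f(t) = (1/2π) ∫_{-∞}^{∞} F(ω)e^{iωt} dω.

F[g](ω) = \frac{81 \pi e^{- 4 \sqrt{2} \left|{\omega}\right|} \sin{\left(4 \sqrt{2} \left|{\omega}\right| + \frac{\pi}{4} \right)}}{512}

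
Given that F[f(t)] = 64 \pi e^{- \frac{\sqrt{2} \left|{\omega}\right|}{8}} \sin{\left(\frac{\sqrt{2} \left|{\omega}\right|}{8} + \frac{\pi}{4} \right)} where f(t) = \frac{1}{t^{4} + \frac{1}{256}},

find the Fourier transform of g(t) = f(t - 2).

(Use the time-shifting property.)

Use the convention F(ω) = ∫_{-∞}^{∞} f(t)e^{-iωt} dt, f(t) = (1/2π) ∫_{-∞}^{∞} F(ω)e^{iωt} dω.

F[g](ω) = 64 \pi e^{- 2 i \omega - \frac{\sqrt{2} \left|{\omega}\right|}{8}} \sin{\left(\frac{\sqrt{2} \left|{\omega}\right|}{8} + \frac{\pi}{4} \right)}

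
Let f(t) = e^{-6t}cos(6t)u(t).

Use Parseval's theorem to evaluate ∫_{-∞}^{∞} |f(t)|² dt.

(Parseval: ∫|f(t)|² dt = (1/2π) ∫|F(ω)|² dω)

∫|f(t)|² dt = \frac{1}{16}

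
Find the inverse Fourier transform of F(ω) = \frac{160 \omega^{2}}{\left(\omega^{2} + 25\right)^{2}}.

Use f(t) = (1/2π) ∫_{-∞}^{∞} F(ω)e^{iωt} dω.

f(t) = 8 \left(1 - 5 \left|{t}\right|\right) e^{- 5 \left|{t}\right|}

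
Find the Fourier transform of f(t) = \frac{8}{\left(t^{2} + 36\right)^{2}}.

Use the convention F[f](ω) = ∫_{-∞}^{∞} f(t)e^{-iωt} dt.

F(ω) = \frac{\pi \left(6 \left|{\omega}\right| + 1\right) e^{- 6 \left|{\omega}\right|}}{54}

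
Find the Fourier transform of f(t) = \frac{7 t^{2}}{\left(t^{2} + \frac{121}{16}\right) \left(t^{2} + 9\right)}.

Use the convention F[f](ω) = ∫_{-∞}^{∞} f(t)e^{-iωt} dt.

F(ω) = \frac{336 \pi e^{- 3 \left|{\omega}\right|}}{23} - \frac{308 \pi e^{- \frac{11 \left|{\omega}\right|}{4}}}{23}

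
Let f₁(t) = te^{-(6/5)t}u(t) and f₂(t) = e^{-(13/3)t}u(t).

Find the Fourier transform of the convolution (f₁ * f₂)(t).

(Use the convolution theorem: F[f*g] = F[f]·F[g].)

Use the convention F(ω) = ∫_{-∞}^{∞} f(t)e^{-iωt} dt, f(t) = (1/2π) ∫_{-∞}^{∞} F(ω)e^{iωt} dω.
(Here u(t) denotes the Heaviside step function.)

F[f₁*f₂](ω) = \frac{75}{\left(3 i \omega + 13\right) \left(5 i \omega + 6\right)^{2}}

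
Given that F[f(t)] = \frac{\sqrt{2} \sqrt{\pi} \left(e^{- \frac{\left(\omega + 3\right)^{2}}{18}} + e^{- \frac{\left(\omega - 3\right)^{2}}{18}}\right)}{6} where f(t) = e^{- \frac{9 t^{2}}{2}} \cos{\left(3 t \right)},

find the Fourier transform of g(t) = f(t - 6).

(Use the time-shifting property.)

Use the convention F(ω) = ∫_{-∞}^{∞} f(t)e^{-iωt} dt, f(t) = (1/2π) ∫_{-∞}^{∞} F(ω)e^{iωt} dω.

F[g](ω) = \frac{\sqrt{2} \sqrt{\pi} \left(e^{\frac{2 \omega}{3}} + 1\right) e^{- \frac{\omega^{2}}{18} - \frac{\omega}{3} - 6 i \omega - \frac{1}{2}}}{6}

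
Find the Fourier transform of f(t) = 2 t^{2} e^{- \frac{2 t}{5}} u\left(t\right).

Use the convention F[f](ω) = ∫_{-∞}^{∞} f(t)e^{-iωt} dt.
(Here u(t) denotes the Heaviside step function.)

F(ω) = \frac{500}{\left(5 i \omega + 2\right)^{3}}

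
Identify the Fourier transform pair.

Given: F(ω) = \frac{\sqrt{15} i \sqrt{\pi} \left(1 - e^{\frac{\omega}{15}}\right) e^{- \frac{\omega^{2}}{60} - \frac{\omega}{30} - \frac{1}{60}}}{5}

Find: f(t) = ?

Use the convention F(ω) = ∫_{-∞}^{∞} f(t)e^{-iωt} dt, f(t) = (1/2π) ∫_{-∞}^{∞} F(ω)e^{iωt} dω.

f(t) = 6 e^{- 15 t^{2}} \sin{\left(t \right)}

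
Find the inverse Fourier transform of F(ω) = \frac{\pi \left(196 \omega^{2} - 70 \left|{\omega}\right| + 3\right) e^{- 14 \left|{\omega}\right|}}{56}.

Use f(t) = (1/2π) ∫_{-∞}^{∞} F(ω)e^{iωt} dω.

f(t) = \frac{2 t^{4}}{\left(t^{2} + 196\right)^{3}}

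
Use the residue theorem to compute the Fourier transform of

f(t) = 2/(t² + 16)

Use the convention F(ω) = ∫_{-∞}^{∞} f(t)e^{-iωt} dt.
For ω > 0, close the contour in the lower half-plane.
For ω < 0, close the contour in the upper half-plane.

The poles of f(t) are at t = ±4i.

Let g(z) = f(z)e^{-iωz}; for large |z| the factor e^{-iωz} decays in the lower half-plane when ω > 0 and in the upper half-plane when ω < 0.

Case ω > 0 (lower half-plane, clockwise contour ⇒ F(ω) = -2πi·ΣRes):
  Res_{z = - 4 i} g(z) = \frac{i e^{- 4 \omega}}{4}
  F(ω) = -2πi·ΣRes = \frac{\pi e^{- 4 \omega}}{2}

Case ω < 0 (upper half-plane, counterclockwise contour ⇒ F(ω) = +2πi·ΣRes):
  Res_{z = 4 i} g(z) = - \frac{i e^{4 \omega}}{4}
  F(ω) = 2πi·ΣRes = \frac{\pi e^{4 \omega}}{2}

Both cases combine into a single formula in |ω|:

F(ω) = \frac{\pi e^{- 4 \left|{\omega}\right|}}{2}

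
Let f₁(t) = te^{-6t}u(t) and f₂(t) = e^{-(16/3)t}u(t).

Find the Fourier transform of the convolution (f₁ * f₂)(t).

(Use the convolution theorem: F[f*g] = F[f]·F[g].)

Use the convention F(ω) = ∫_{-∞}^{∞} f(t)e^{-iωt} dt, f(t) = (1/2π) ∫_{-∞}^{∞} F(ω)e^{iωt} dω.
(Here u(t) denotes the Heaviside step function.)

F[f₁*f₂](ω) = \frac{3}{\left(i \omega + 6\right)^{2} \left(3 i \omega + 16\right)}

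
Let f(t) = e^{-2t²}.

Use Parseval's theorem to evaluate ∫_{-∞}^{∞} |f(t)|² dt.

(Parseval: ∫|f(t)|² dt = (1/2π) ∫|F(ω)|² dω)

∫|f(t)|² dt = \frac{\sqrt{\pi}}{2}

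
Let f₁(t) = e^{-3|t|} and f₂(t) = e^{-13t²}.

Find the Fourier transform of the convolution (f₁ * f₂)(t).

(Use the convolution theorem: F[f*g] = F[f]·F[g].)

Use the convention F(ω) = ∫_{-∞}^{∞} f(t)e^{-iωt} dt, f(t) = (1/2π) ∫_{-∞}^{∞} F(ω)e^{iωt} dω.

F[f₁*f₂](ω) = \frac{6 \sqrt{13} \sqrt{\pi} e^{- \frac{\omega^{2}}{52}}}{13 \left(\omega^{2} + 9\right)}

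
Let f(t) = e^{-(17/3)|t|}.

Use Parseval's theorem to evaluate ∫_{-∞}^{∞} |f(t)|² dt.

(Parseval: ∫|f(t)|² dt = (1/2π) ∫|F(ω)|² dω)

∫|f(t)|² dt = \frac{3}{17}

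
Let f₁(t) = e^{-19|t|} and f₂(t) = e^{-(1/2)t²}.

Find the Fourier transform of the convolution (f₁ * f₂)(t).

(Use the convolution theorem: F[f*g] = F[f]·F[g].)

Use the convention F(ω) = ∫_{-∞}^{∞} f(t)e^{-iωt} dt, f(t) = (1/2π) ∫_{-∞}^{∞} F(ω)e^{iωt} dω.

F[f₁*f₂](ω) = \frac{38 \sqrt{2} \sqrt{\pi} e^{- \frac{\omega^{2}}{2}}}{\omega^{2} + 361}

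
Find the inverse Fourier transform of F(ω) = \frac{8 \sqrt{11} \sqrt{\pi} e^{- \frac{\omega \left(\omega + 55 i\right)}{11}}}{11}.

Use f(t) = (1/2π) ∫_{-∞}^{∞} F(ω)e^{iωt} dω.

f(t) = 4 e^{- \frac{11 \left(t - 5\right)^{2}}{4}}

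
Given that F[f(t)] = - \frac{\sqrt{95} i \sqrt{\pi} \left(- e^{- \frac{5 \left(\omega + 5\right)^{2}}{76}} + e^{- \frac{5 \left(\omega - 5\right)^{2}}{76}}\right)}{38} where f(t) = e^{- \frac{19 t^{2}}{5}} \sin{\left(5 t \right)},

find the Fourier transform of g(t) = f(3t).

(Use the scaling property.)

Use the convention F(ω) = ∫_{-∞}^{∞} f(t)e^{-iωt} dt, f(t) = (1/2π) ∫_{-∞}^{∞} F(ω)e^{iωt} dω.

F[g](ω) = \frac{\sqrt{95} i \sqrt{\pi} \left(1 - e^{\frac{25 \omega}{57}}\right) e^{- \frac{5 \omega^{2}}{684} - \frac{25 \omega}{114} - \frac{125}{76}}}{114}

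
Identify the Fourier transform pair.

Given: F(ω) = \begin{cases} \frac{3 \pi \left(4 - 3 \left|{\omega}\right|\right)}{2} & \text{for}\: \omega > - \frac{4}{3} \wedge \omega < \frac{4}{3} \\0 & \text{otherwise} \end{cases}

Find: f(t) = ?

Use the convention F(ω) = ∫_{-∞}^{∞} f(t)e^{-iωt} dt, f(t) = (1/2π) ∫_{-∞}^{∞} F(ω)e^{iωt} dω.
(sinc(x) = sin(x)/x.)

f(t) = 4 \operatorname{sinc}^{2}{\left(\frac{2 t}{3} \right)}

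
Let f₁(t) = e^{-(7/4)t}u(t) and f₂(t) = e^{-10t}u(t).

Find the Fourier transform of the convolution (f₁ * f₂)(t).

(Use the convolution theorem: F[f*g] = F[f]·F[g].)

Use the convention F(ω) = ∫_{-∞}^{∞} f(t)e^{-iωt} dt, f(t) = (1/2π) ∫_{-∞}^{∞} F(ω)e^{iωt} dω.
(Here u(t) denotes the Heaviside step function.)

F[f₁*f₂](ω) = \frac{4}{\left(i \omega + 10\right) \left(4 i \omega + 7\right)}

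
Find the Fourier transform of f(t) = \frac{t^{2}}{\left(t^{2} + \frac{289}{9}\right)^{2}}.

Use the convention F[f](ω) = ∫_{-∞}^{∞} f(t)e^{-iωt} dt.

F(ω) = \frac{\pi \left(3 - 17 \left|{\omega}\right|\right) e^{- \frac{17 \left|{\omega}\right|}{3}}}{34}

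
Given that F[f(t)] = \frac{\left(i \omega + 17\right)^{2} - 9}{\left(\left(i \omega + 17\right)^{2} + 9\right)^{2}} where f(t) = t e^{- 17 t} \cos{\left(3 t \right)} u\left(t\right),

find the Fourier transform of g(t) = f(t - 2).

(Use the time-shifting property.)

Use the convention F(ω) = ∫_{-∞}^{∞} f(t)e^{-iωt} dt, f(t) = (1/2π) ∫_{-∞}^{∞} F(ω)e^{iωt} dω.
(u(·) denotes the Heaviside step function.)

F[g](ω) = \frac{\left(\left(i \omega + 17\right)^{2} - 9\right) e^{- 2 i \omega}}{\left(\left(i \omega + 17\right)^{2} + 9\right)^{2}}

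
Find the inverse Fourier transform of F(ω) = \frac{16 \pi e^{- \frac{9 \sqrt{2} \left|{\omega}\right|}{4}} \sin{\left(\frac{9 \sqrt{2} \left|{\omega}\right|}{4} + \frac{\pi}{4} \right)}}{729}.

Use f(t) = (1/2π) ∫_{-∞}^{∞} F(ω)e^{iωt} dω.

f(t) = \frac{2}{t^{4} + \frac{6561}{16}}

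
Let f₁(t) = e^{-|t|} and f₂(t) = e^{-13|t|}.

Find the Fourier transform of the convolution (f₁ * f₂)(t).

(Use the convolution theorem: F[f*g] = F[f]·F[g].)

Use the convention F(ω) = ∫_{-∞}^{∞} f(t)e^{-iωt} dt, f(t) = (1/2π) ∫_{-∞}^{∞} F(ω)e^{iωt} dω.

F[f₁*f₂](ω) = \frac{52}{\left(\omega^{2} + 1\right) \left(\omega^{2} + 169\right)}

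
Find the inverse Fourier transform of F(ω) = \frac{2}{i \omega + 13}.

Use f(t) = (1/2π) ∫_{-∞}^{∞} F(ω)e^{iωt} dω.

f(t) = 2 e^{- 13 t} u\left(t\right)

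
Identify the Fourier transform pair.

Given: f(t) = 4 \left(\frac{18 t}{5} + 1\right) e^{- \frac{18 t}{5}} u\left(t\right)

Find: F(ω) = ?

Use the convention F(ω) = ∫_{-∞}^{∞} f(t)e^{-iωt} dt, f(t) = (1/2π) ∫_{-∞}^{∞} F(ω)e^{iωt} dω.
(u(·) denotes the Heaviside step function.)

F(ω) = \frac{20 \left(- 5 i \omega - 36\right)}{25 \omega^{2} - 180 i \omega - 324}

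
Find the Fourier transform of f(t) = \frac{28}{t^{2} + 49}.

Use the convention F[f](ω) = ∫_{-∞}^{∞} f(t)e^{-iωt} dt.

F(ω) = 4 \pi e^{- 7 \left|{\omega}\right|}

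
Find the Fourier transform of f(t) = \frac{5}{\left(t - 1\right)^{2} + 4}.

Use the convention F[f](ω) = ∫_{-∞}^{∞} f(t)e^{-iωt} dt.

F(ω) = \frac{5 \pi e^{- i \omega - 2 \left|{\omega}\right|}}{2}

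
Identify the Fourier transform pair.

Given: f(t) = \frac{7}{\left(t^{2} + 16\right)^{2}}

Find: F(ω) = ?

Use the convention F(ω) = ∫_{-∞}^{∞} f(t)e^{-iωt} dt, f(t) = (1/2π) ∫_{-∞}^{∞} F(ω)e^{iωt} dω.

F(ω) = \frac{7 \pi \left(4 \left|{\omega}\right| + 1\right) e^{- 4 \left|{\omega}\right|}}{128}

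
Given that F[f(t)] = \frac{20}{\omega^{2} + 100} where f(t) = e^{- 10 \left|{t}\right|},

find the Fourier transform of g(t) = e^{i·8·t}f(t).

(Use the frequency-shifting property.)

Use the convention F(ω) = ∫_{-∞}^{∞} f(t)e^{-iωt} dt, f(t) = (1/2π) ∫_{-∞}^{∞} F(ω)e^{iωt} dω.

F[g](ω) = \frac{20}{\left(\omega - 8\right)^{2} + 100}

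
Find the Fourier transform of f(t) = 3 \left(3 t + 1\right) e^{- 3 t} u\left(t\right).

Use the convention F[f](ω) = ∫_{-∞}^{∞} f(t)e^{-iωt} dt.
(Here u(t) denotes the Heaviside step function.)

F(ω) = \frac{3 \left(- i \omega - 6\right)}{\omega^{2} - 6 i \omega - 9}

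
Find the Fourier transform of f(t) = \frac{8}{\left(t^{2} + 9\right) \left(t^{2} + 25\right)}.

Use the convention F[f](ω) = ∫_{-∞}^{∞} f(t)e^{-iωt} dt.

F(ω) = \frac{\pi \left(5 e^{2 \left|{\omega}\right|} - 3\right) e^{- 5 \left|{\omega}\right|}}{30}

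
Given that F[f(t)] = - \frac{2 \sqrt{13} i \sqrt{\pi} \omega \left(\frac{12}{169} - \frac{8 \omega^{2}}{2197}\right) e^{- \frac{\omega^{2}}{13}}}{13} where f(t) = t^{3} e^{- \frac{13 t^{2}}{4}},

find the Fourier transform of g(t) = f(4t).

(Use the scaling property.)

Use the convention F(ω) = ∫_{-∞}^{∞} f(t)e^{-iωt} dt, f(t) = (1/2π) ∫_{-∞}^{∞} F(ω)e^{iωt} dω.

F[g](ω) = \frac{\sqrt{13} i \sqrt{\pi} \omega \left(\omega^{2} - 312\right) e^{- \frac{\omega^{2}}{208}}}{456976}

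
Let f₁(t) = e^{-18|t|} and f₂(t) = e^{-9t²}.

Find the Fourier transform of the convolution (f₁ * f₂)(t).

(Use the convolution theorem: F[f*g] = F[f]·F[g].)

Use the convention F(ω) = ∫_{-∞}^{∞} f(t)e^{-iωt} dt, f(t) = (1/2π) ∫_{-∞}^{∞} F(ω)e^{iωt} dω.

F[f₁*f₂](ω) = \frac{12 \sqrt{\pi} e^{- \frac{\omega^{2}}{36}}}{\omega^{2} + 324}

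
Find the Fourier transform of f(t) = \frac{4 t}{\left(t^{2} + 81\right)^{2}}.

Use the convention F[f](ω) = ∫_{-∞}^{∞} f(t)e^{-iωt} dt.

F(ω) = - \frac{2 i \pi \omega e^{- 9 \left|{\omega}\right|}}{9}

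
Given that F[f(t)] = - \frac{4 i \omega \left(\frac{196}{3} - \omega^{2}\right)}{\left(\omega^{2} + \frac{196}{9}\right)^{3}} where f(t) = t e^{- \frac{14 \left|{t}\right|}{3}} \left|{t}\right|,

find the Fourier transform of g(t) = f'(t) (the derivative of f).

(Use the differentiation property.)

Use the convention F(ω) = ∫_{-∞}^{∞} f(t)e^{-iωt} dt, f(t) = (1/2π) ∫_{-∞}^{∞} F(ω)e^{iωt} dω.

F[g](ω) = \frac{\omega^{2} \left(190512 - 2916 \omega^{2}\right)}{\left(9 \omega^{2} + 196\right)^{3}}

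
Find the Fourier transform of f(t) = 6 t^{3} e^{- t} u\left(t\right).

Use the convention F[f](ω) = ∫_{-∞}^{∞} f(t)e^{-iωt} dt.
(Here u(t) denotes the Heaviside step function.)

F(ω) = \frac{36}{\left(i \omega + 1\right)^{4}}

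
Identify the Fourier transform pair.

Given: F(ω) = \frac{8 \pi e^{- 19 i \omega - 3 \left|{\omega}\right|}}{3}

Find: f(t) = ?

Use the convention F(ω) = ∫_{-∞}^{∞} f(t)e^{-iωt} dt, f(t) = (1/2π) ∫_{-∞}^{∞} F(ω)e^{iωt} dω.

f(t) = \frac{8}{\left(t - 19\right)^{2} + 9}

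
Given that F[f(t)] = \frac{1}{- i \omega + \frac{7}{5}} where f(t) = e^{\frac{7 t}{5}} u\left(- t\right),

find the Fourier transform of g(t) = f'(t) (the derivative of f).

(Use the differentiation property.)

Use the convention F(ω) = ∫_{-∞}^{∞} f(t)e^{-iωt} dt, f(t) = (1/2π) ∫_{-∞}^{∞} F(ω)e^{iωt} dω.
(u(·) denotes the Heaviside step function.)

F[g](ω) = - \frac{5 \omega}{5 \omega + 7 i}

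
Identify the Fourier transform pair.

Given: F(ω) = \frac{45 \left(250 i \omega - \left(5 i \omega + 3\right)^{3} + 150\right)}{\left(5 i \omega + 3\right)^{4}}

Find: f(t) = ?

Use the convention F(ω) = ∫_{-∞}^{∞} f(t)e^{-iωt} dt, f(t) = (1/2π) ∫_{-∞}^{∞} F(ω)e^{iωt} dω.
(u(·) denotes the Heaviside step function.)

f(t) = 9 \left(t^{2} - 1\right) e^{- \frac{3 t}{5}} u\left(t\right)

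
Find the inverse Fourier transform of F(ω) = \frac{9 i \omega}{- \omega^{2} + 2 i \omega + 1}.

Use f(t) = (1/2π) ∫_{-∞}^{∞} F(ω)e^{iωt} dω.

f(t) = 9 \left(1 - t\right) e^{- t} u\left(t\right)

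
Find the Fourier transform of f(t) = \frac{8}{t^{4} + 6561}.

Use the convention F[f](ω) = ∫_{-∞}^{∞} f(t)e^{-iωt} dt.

F(ω) = \frac{8 \pi e^{- \frac{9 \sqrt{2} \left|{\omega}\right|}{2}} \sin{\left(\frac{9 \sqrt{2} \left|{\omega}\right|}{2} + \frac{\pi}{4} \right)}}{729}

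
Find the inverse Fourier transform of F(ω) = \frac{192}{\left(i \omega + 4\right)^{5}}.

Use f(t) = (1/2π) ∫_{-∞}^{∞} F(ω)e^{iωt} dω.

f(t) = 8 t^{4} e^{- 4 t} u\left(t\right)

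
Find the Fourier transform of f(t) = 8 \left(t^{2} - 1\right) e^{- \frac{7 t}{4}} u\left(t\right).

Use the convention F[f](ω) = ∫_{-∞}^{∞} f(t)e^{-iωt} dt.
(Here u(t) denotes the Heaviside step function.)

F(ω) = \frac{32 \left(128 i \omega - \left(4 i \omega + 7\right)^{3} + 224\right)}{\left(4 i \omega + 7\right)^{4}}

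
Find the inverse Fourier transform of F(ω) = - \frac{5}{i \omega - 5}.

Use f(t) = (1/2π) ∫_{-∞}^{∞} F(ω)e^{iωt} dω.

f(t) = 5 e^{5 t} u\left(- t\right)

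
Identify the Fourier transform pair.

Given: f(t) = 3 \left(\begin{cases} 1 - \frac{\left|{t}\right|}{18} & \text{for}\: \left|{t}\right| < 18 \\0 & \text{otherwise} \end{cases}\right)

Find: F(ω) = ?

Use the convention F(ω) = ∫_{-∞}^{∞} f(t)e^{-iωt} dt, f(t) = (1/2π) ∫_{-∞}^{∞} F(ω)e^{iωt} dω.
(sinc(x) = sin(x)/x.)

F(ω) = 54 \operatorname{sinc}^{2}{\left(9 \omega \right)}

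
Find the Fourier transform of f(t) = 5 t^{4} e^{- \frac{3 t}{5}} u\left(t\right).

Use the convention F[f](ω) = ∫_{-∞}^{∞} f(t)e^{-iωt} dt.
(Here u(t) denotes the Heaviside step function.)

F(ω) = \frac{375000}{\left(5 i \omega + 3\right)^{5}}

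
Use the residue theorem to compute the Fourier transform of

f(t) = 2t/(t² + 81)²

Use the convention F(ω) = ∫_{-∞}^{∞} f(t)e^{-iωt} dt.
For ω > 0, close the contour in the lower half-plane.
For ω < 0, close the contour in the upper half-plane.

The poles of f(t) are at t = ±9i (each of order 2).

Let g(z) = f(z)e^{-iωz}; for large |z| the factor e^{-iωz} decays in the lower half-plane when ω > 0 and in the upper half-plane when ω < 0.

Case ω > 0 (lower half-plane, clockwise contour ⇒ F(ω) = -2πi·ΣRes):
  Res_{z = - 9 i} g(z) = \frac{\omega e^{- 9 \omega}}{18} (pole of order 2)
  F(ω) = -2πi·ΣRes = - \frac{i \pi \omega e^{- 9 \omega}}{9}

Case ω < 0 (upper half-plane, counterclockwise contour ⇒ F(ω) = +2πi·ΣRes):
  Res_{z = 9 i} g(z) = - \frac{\omega e^{9 \omega}}{18} (pole of order 2)
  F(ω) = 2πi·ΣRes = - \frac{i \pi \omega e^{9 \omega}}{9}

Both cases combine into a single formula in |ω|:

F(ω) = - \frac{i \pi \omega e^{- 9 \left|{\omega}\right|}}{9}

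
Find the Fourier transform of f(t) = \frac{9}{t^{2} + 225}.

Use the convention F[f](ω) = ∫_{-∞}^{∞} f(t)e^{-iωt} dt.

F(ω) = \frac{3 \pi e^{- 15 \left|{\omega}\right|}}{5}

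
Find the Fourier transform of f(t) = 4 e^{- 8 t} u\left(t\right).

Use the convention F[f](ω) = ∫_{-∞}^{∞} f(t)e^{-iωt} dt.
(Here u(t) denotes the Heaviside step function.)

F(ω) = \frac{4}{i \omega + 8}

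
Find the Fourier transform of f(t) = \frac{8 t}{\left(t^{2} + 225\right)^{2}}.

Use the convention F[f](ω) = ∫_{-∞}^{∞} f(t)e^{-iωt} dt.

F(ω) = - \frac{4 i \pi \omega e^{- 15 \left|{\omega}\right|}}{15}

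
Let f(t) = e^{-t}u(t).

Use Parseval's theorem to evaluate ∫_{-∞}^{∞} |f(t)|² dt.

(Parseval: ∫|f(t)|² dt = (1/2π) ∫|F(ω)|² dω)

∫|f(t)|² dt = \frac{1}{2}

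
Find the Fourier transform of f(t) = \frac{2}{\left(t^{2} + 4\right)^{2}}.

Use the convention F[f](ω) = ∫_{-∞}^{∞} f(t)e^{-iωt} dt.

F(ω) = \frac{\pi \left(2 \left|{\omega}\right| + 1\right) e^{- 2 \left|{\omega}\right|}}{8}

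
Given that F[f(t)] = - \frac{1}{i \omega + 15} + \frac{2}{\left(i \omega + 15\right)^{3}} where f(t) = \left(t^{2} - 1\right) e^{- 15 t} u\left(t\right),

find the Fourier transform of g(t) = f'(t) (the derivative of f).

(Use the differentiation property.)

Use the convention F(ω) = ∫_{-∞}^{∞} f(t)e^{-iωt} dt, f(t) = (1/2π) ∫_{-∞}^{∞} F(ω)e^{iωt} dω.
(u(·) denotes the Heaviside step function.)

F[g](ω) = \frac{i \omega \left(2 i \omega - \left(i \omega + 15\right)^{3} + 30\right)}{\left(i \omega + 15\right)^{4}}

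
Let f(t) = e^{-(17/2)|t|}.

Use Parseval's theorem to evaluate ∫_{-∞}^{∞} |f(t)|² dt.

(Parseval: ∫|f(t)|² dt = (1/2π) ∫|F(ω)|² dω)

∫|f(t)|² dt = \frac{2}{17}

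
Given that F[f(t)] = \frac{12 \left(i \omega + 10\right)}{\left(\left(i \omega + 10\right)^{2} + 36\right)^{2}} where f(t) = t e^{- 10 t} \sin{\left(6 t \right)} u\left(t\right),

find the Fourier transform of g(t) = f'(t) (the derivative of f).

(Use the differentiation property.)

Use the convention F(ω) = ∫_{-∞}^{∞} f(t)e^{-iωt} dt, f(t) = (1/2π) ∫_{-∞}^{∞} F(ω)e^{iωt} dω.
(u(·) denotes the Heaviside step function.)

F[g](ω) = \frac{12 i \omega \left(i \omega + 10\right)}{\left(\left(i \omega + 10\right)^{2} + 36\right)^{2}}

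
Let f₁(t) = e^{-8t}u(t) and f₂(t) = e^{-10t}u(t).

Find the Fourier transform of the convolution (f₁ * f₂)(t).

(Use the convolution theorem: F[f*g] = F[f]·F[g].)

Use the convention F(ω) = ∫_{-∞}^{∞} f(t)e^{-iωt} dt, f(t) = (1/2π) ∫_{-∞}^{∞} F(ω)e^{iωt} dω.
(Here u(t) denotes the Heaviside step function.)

F[f₁*f₂](ω) = \frac{1}{\left(i \omega + 8\right) \left(i \omega + 10\right)}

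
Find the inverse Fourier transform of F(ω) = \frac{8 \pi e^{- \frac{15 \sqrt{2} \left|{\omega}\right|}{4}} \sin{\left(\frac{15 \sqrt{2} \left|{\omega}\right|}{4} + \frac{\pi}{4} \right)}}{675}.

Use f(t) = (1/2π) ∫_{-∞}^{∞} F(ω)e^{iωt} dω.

f(t) = \frac{5}{t^{4} + \frac{50625}{16}}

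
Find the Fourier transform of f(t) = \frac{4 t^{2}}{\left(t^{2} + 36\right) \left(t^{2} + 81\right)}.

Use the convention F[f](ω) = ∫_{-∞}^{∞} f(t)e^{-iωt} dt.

F(ω) = \frac{4 \pi \left(3 - 2 e^{3 \left|{\omega}\right|}\right) e^{- 9 \left|{\omega}\right|}}{15}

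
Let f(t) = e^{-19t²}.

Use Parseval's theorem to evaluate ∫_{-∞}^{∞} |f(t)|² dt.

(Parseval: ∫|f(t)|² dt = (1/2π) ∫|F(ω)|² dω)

∫|f(t)|² dt = \frac{\sqrt{38} \sqrt{\pi}}{38}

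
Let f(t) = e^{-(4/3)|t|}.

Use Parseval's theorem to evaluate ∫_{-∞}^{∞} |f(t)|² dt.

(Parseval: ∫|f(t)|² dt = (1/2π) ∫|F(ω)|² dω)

∫|f(t)|² dt = \frac{3}{4}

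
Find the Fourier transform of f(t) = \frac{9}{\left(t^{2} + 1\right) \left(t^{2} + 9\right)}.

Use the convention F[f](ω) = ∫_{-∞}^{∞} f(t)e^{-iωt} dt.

F(ω) = \frac{3 \pi \left(3 e^{2 \left|{\omega}\right|} - 1\right) e^{- 3 \left|{\omega}\right|}}{8}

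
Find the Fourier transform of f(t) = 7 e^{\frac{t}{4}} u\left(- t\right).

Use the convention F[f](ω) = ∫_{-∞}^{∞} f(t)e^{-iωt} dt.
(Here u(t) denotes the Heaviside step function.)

F(ω) = \frac{28 i}{4 \omega + i}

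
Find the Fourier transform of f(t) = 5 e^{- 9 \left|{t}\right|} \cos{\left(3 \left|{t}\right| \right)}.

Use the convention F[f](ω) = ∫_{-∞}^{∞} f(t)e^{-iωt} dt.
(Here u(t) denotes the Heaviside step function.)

F(ω) = \frac{90 \left(\omega^{2} + 90\right)}{\omega^{4} + 144 \omega^{2} + 8100}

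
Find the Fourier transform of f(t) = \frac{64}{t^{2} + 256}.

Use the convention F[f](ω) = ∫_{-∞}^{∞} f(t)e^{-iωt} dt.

F(ω) = 4 \pi e^{- 16 \left|{\omega}\right|}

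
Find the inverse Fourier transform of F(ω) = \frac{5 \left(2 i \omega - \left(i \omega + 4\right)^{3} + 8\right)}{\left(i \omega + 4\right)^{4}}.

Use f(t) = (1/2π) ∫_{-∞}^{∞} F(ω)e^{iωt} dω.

f(t) = 5 \left(t^{2} - 1\right) e^{- 4 t} u\left(t\right)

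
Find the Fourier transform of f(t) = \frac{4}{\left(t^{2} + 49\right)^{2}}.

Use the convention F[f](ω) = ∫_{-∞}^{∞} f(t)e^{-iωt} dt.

F(ω) = \frac{2 \pi \left(7 \left|{\omega}\right| + 1\right) e^{- 7 \left|{\omega}\right|}}{343}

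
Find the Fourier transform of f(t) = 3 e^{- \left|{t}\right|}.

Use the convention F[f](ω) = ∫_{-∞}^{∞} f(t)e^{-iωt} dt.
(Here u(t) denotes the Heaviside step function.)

F(ω) = \frac{6}{\omega^{2} + 1}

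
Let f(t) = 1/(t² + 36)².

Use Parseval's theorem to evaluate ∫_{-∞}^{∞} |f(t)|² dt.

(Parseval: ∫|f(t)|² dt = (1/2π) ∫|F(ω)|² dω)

∫|f(t)|² dt = \frac{5 \pi}{4478976}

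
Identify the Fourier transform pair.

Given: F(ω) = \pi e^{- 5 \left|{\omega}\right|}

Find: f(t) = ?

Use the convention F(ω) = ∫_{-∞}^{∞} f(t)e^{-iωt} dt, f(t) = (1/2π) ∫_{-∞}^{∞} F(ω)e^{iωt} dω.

f(t) = \frac{5}{t^{2} + 25}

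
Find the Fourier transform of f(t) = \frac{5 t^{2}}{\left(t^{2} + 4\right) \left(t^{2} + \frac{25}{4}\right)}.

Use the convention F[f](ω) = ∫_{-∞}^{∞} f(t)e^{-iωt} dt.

F(ω) = - \frac{40 \pi e^{- 2 \left|{\omega}\right|}}{9} + \frac{50 \pi e^{- \frac{5 \left|{\omega}\right|}{2}}}{9}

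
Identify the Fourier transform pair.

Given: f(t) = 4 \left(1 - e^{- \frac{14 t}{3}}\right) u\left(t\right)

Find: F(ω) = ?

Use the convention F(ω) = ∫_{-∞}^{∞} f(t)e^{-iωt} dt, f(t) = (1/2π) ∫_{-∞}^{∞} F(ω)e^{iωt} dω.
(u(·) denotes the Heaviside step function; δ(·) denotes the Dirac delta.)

F(ω) = 4 \pi \delta\left(\omega\right) - \frac{56 i}{3 \omega \left(i \omega + \frac{14}{3}\right)}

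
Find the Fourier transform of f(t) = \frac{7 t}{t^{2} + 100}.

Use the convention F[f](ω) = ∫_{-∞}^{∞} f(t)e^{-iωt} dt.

F(ω) = - 7 i \pi e^{- 10 \left|{\omega}\right|} \operatorname{sign}{\left(\omega \right)}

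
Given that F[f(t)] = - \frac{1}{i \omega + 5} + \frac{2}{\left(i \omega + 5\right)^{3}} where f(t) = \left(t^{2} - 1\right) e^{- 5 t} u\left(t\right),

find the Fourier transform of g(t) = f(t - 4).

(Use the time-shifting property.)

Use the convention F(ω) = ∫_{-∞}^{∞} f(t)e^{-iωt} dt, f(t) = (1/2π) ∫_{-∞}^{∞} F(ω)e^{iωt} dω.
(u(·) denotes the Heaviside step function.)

F[g](ω) = \frac{\left(2 i \omega - \left(i \omega + 5\right)^{3} + 10\right) e^{- 4 i \omega}}{\left(i \omega + 5\right)^{4}}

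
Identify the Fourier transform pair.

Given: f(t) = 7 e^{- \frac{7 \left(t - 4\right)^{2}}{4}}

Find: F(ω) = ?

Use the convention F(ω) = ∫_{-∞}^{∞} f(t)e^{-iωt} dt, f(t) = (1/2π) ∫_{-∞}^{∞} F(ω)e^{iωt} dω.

F(ω) = 2 \sqrt{7} \sqrt{\pi} e^{- \frac{\omega \left(\omega + 28 i\right)}{7}}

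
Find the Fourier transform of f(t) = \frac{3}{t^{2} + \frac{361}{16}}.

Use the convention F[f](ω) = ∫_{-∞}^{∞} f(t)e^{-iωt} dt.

F(ω) = \frac{12 \pi e^{- \frac{19 \left|{\omega}\right|}{4}}}{19}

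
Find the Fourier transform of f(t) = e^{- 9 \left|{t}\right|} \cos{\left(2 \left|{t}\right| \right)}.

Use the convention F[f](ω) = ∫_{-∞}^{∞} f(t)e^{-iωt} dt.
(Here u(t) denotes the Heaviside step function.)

F(ω) = \frac{18 \left(\omega^{2} + 85\right)}{\omega^{4} + 154 \omega^{2} + 7225}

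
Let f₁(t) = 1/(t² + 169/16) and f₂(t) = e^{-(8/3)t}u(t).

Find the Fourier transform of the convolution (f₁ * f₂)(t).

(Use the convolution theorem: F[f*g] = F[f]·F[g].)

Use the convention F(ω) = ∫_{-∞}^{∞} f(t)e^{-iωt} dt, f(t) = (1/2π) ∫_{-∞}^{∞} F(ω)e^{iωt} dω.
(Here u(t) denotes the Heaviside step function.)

F[f₁*f₂](ω) = \frac{12 \pi e^{- \frac{13 \left|{\omega}\right|}{4}}}{13 \left(3 i \omega + 8\right)}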